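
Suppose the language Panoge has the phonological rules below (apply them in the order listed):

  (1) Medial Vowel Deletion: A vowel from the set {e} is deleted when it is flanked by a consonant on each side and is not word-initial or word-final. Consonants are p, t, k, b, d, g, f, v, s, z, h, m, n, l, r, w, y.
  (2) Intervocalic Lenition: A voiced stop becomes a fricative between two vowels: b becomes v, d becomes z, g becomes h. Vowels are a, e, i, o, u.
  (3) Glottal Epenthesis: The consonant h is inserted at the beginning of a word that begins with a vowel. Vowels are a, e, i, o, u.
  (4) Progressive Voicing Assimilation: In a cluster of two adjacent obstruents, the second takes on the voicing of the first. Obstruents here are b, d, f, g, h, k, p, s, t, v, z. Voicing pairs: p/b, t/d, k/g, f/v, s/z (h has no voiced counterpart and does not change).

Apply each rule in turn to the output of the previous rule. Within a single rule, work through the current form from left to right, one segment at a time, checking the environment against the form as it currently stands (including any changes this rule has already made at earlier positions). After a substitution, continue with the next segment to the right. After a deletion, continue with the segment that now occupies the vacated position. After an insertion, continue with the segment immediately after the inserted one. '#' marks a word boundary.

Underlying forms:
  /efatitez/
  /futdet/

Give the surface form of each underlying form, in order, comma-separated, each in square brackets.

[hefatits], [futtt]

/efatitez/:
  (1) Medial Vowel Deletion: [efatitez] → [efatitz]
  (2) Intervocalic Lenition: no change — [efatitz]
  (3) Glottal Epenthesis: [efatitz] → [hefatitz]
  (4) Progressive Voicing Assimilation: [hefatitz] → [hefatits]
/futdet/:
  (1) Medial Vowel Deletion: [futdet] → [futdt]
  (2) Intervocalic Lenition: no change — [futdt]
  (3) Glottal Epenthesis: no change — [futdt]
  (4) Progressive Voicing Assimilation: [futdt] → [futtt]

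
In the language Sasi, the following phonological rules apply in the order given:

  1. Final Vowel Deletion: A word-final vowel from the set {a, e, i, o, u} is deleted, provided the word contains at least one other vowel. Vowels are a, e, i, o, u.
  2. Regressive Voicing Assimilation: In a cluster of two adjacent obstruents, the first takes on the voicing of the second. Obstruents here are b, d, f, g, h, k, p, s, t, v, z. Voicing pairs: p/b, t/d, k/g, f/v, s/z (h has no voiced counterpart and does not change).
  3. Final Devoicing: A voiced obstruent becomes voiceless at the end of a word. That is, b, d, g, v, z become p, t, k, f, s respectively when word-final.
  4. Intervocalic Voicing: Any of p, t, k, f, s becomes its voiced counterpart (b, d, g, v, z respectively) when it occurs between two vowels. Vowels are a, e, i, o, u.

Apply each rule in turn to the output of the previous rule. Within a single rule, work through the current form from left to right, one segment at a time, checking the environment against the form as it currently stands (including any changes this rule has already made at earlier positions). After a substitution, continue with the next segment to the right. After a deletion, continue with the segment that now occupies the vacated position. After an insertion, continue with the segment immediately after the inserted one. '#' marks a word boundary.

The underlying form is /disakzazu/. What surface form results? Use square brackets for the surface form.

1 Final Vowel Deletion: [disakzazu] → [disakzaz]
2 Regressive Voicing Assimilation: [disakzaz] → [disagzaz]
3 Final Devoicing: [disagzaz] → [disagzas]
4 Intervocalic Voicing: [disagzas] → [dizagzas]

[dizagzas]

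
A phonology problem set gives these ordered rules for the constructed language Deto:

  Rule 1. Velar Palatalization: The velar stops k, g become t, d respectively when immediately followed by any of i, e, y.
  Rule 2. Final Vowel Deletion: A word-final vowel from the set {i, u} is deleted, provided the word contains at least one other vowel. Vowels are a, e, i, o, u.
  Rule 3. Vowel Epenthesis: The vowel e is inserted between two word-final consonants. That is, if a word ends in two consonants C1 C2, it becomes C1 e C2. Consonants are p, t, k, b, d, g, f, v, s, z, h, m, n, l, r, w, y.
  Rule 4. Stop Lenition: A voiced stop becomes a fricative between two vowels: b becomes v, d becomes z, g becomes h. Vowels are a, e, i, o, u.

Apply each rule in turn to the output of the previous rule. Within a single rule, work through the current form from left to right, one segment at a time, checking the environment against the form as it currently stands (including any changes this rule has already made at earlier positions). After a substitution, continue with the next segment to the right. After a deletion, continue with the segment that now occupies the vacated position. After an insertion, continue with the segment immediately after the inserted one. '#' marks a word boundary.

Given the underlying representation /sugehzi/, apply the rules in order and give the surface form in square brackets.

Rule 1 Velar Palatalization: [sugehzi] → [sudehzi]
Rule 2 Final Vowel Deletion: [sudehzi] → [sudehz]
Rule 3 Vowel Epenthesis: [sudehz] → [sudehez]
Rule 4 Stop Lenition: [sudehez] → [suzehez]

[suzehez]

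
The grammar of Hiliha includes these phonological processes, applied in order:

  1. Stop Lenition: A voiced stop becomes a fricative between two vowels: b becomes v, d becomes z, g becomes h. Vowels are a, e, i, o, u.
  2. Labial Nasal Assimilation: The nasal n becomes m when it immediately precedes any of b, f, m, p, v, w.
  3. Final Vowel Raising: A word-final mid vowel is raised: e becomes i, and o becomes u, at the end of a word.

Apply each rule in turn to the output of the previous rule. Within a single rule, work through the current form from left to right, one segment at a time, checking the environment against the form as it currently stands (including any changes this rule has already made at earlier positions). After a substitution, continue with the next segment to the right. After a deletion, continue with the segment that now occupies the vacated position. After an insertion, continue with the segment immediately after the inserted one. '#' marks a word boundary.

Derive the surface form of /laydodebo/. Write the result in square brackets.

[laydozevu]

1 Stop Lenition: [laydodebo] → [laydozevo]
2 Labial Nasal Assimilation: no change — [laydozevo]
3 Final Vowel Raising: [laydozevo] → [laydozevu]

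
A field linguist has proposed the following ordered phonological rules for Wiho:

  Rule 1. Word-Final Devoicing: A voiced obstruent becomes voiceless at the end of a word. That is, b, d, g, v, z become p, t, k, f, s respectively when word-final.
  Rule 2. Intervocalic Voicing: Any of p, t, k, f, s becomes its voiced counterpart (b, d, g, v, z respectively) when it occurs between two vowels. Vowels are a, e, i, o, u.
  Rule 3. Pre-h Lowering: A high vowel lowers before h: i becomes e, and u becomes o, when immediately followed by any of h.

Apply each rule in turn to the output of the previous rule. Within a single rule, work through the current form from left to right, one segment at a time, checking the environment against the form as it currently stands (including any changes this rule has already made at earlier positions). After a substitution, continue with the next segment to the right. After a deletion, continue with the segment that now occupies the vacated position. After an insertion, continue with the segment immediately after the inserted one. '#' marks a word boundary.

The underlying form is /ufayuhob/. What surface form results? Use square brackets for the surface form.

Rule 1 Word-Final Devoicing: [ufayuhob] → [ufayuhop]
Rule 2 Intervocalic Voicing: [ufayuhop] → [uvayuhop]
Rule 3 Pre-h Lowering: [uvayuhop] → [uvayohop]

[uvayohop]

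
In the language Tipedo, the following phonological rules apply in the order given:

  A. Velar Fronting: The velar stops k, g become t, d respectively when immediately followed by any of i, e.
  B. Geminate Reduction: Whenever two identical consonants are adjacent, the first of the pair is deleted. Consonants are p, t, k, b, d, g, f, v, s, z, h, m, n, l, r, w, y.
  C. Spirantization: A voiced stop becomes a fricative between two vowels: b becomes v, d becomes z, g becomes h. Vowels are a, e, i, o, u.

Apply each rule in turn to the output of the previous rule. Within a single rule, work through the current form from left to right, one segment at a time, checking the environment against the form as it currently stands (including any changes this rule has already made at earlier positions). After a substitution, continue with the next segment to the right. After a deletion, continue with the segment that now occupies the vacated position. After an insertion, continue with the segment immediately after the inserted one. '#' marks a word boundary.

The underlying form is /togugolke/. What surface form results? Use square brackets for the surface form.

A Velar Fronting: [togugolke] → [togugolte]
B Geminate Reduction: no change — [togugolte]
C Spirantization: [togugolte] → [tohuholte]

[tohuholte]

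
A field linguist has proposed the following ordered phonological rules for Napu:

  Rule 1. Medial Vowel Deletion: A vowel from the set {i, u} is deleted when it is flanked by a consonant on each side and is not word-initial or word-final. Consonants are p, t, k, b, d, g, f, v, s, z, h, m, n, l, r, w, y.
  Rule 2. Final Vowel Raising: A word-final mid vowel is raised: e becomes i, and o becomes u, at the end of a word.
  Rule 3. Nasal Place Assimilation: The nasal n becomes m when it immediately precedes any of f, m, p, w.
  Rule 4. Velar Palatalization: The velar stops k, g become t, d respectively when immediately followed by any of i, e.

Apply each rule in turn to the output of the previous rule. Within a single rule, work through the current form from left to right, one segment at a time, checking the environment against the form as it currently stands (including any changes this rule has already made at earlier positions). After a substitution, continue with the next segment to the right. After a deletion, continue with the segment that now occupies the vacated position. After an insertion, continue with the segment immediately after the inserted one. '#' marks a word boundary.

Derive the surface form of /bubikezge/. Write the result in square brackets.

[bbtezdi]

Rule 1 Medial Vowel Deletion: [bubikezge] → [bbkezge]
Rule 2 Final Vowel Raising: [bbkezge] → [bbkezgi]
Rule 3 Nasal Place Assimilation: no change — [bbkezgi]
Rule 4 Velar Palatalization: [bbkezgi] → [bbtezdi]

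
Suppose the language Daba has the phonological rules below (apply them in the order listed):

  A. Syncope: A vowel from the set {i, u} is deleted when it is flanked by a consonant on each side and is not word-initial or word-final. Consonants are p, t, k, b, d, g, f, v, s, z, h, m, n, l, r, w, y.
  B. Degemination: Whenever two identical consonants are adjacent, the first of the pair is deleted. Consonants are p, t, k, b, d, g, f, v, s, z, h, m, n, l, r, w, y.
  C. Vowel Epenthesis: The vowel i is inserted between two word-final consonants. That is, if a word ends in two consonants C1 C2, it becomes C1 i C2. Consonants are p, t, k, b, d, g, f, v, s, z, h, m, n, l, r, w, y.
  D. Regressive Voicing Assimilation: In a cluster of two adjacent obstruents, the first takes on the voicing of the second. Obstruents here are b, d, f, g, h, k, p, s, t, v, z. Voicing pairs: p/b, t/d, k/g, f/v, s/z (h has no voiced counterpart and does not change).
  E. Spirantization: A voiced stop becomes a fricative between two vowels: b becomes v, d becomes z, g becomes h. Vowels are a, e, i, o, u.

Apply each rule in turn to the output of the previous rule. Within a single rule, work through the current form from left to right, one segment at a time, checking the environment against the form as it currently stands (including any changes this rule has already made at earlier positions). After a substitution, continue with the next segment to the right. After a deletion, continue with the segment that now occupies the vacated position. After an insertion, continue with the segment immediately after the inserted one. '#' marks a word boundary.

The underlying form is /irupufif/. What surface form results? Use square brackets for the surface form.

A Syncope: [irupufif] → [irpff]
B Degemination: [irpff] → [irpf]
C Vowel Epenthesis: [irpf] → [irpif]
D Regressive Voicing Assimilation: no change — [irpif]
E Spirantization: no change — [irpif]

[irpif]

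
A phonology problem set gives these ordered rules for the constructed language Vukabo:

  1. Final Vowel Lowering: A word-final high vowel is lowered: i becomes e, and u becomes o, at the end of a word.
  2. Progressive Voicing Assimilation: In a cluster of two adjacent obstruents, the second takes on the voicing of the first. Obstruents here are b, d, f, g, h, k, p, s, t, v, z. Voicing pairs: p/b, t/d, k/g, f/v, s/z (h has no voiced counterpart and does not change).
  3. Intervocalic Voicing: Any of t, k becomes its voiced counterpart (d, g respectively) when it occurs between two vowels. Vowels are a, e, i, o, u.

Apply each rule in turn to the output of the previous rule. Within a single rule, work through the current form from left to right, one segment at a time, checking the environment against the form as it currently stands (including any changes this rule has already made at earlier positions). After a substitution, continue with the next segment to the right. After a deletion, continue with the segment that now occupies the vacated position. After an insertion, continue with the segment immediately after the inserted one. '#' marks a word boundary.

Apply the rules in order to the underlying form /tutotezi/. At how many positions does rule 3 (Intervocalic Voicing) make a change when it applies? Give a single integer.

2

1 Final Vowel Lowering: [tutotezi] → [tutoteze]
2 Progressive Voicing Assimilation: no change — [tutoteze]
3 Intervocalic Voicing: [tutoteze] → [tudodeze]
Rule 3 changed 2 position(s).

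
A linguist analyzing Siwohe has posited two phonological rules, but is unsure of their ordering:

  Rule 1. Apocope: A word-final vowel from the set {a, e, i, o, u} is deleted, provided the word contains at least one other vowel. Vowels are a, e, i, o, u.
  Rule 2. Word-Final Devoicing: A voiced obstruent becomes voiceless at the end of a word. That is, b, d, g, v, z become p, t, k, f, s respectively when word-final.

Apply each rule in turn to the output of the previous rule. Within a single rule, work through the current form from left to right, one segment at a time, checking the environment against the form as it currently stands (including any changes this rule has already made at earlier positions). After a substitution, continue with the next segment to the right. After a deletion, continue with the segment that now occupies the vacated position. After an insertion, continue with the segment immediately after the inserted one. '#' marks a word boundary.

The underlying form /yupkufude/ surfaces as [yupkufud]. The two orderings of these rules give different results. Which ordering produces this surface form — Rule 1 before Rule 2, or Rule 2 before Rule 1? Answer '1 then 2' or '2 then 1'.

2 then 1

Order 1 then 2:
  1 Apocope: [yupkufude] → [yupkufud]
  2 Word-Final Devoicing: [yupkufud] → [yupkufut]
  result: [yupkufut]
Order 2 then 1:
  2 Word-Final Devoicing: no change — [yupkufude]
  1 Apocope: [yupkufude] → [yupkufud]
  result: [yupkufud]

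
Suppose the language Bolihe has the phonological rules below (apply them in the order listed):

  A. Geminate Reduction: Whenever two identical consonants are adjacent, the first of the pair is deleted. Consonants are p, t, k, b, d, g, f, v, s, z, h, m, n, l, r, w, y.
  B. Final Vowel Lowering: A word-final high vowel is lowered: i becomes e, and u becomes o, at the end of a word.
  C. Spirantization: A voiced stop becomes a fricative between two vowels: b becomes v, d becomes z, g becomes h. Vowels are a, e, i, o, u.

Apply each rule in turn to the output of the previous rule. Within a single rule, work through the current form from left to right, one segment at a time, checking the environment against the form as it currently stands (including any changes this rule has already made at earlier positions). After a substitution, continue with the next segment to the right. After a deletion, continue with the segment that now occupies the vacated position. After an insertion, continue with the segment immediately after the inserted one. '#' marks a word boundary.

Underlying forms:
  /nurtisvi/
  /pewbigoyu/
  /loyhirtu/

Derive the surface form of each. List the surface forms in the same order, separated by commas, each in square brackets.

[nurtisve], [pewbihoyo], [loyhirto]

/nurtisvi/:
  A Geminate Reduction: no change — [nurtisvi]
  B Final Vowel Lowering: [nurtisvi] → [nurtisve]
  C Spirantization: no change — [nurtisve]
/pewbigoyu/:
  A Geminate Reduction: no change — [pewbigoyu]
  B Final Vowel Lowering: [pewbigoyu] → [pewbigoyo]
  C Spirantization: [pewbigoyo] → [pewbihoyo]
/loyhirtu/:
  A Geminate Reduction: no change — [loyhirtu]
  B Final Vowel Lowering: [loyhirtu] → [loyhirto]
  C Spirantization: no change — [loyhirto]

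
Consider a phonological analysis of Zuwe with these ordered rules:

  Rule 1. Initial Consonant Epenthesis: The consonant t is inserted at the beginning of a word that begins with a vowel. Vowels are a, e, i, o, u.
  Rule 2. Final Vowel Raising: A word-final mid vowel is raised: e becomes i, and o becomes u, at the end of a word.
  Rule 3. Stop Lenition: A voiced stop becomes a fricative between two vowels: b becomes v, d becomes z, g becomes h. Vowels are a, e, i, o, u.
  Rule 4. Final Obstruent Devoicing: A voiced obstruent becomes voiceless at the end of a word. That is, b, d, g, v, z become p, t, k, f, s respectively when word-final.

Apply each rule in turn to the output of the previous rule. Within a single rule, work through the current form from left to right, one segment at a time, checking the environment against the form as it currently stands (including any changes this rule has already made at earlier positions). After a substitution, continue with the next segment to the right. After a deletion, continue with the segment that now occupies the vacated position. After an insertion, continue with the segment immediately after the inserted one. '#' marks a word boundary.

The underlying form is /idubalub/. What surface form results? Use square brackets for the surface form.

Rule 1 Initial Consonant Epenthesis: [idubalub] → [tidubalub]
Rule 2 Final Vowel Raising: no change — [tidubalub]
Rule 3 Stop Lenition: [tidubalub] → [tizuvalub]
Rule 4 Final Obstruent Devoicing: [tizuvalub] → [tizuvalup]

[tizuvalup]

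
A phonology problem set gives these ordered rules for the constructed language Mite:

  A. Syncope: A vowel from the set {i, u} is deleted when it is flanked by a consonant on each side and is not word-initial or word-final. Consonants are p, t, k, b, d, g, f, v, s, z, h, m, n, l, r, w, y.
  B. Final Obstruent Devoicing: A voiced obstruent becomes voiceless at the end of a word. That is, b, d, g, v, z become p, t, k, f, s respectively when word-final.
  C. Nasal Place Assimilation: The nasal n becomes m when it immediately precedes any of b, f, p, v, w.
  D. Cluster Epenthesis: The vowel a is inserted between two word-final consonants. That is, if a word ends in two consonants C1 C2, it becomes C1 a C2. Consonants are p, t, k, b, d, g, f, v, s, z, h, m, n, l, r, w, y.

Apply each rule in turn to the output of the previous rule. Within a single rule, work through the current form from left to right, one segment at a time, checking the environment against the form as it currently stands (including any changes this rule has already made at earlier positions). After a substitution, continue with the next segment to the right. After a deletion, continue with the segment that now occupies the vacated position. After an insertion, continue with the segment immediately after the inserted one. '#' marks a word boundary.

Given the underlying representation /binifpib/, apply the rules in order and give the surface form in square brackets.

[bmfpap]

A Syncope: [binifpib] → [bnfpb]
B Final Obstruent Devoicing: [bnfpb] → [bnfpp]
C Nasal Place Assimilation: [bnfpp] → [bmfpp]
D Cluster Epenthesis: [bmfpp] → [bmfpap]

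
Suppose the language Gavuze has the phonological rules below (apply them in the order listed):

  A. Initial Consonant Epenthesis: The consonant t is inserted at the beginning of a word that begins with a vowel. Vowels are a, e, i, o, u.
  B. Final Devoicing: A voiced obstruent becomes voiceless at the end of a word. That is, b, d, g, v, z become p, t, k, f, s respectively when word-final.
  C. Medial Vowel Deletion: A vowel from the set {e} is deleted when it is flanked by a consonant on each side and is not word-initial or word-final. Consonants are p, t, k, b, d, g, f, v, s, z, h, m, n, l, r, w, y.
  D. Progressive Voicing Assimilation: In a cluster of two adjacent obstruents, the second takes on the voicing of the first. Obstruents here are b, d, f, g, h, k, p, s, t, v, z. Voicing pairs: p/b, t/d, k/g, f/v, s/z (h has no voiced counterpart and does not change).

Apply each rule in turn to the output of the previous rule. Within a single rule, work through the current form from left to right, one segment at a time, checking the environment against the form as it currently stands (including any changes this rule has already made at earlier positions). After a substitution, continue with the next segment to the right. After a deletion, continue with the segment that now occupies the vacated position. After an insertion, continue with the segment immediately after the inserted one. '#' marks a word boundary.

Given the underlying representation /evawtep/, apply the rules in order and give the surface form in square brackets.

[tfawtp]

A Initial Consonant Epenthesis: [evawtep] → [tevawtep]
B Final Devoicing: no change — [tevawtep]
C Medial Vowel Deletion: [tevawtep] → [tvawtp]
D Progressive Voicing Assimilation: [tvawtp] → [tfawtp]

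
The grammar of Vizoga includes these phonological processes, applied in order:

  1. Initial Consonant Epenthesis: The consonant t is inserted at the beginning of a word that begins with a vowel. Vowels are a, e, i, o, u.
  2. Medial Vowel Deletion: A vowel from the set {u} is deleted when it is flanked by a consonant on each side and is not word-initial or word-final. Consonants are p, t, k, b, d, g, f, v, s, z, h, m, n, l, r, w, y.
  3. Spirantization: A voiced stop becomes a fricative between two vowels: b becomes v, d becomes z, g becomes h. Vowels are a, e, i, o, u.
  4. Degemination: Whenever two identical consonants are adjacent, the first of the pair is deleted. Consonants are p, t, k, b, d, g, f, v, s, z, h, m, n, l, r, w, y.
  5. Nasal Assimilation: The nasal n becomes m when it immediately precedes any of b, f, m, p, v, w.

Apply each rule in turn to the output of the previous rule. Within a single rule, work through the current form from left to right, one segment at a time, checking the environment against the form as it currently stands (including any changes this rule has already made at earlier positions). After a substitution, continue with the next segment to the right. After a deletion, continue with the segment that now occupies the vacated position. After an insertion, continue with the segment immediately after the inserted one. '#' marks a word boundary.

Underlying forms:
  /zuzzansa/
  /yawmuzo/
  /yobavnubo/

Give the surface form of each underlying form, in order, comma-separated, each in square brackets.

[zansa], [yawmzo], [yovavmbo]

/zuzzansa/:
  1 Initial Consonant Epenthesis: no change — [zuzzansa]
  2 Medial Vowel Deletion: [zuzzansa] → [zzzansa]
  3 Spirantization: no change — [zzzansa]
  4 Degemination: [zzzansa] → [zansa]
  5 Nasal Assimilation: no change — [zansa]
/yawmuzo/:
  1 Initial Consonant Epenthesis: no change — [yawmuzo]
  2 Medial Vowel Deletion: [yawmuzo] → [yawmzo]
  3 Spirantization: no change — [yawmzo]
  4 Degemination: no change — [yawmzo]
  5 Nasal Assimilation: no change — [yawmzo]
/yobavnubo/:
  1 Initial Consonant Epenthesis: no change — [yobavnubo]
  2 Medial Vowel Deletion: [yobavnubo] → [yobavnbo]
  3 Spirantization: [yobavnbo] → [yovavnbo]
  4 Degemination: no change — [yovavnbo]
  5 Nasal Assimilation: [yovavnbo] → [yovavmbo]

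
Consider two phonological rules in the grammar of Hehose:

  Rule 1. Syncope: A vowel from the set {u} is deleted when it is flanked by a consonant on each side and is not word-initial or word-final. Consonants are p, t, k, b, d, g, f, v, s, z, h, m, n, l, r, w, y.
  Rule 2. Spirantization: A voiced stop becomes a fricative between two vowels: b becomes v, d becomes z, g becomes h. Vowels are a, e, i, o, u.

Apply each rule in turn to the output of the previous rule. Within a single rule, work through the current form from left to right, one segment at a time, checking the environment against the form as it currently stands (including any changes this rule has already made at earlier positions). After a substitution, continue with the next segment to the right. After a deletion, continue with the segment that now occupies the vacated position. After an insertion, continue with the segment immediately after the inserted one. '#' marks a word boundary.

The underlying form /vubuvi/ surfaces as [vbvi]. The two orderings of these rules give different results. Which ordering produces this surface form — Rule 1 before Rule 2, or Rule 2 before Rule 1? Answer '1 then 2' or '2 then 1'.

1 then 2

Order 1 then 2:
  1 Syncope: [vubuvi] → [vbvi]
  2 Spirantization: no change — [vbvi]
  result: [vbvi]
Order 2 then 1:
  2 Spirantization: [vubuvi] → [vuvuvi]
  1 Syncope: [vuvuvi] → [vvvi]
  result: [vvvi]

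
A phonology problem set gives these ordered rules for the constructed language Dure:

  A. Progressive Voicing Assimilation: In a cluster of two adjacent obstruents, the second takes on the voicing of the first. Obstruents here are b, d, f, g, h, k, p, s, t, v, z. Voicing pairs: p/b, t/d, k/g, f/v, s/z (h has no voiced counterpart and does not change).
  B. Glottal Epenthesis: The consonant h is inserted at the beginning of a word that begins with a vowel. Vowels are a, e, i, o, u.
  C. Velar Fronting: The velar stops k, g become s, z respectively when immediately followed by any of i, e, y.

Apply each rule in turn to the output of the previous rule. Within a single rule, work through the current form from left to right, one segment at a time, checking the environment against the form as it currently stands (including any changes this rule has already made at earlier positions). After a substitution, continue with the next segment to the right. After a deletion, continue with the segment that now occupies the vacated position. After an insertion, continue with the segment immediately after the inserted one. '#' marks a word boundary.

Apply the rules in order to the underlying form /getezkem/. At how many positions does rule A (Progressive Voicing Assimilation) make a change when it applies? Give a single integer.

A Progressive Voicing Assimilation: [getezkem] → [getezgem]
B Glottal Epenthesis: no change — [getezgem]
C Velar Fronting: [getezgem] → [zetezzem]
Rule A changed 1 position(s).

1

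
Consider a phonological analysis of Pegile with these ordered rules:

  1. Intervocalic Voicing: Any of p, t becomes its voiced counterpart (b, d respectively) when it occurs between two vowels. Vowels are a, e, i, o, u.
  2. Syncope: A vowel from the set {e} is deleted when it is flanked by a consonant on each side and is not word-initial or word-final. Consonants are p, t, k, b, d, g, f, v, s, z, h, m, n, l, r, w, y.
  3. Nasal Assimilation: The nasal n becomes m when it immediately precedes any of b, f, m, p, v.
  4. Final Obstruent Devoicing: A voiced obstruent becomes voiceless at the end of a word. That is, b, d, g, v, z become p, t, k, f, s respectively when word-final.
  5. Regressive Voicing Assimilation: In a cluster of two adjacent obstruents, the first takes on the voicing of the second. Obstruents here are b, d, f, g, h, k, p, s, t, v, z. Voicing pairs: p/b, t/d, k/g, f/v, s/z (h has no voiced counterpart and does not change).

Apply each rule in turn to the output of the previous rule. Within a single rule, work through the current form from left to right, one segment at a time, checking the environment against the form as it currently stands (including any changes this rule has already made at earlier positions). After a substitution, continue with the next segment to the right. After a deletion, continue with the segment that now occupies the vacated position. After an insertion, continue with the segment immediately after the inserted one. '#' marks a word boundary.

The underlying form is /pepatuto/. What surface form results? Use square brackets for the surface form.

[bbadudo]

1 Intervocalic Voicing: [pepatuto] → [pebadudo]
2 Syncope: [pebadudo] → [pbadudo]
3 Nasal Assimilation: no change — [pbadudo]
4 Final Obstruent Devoicing: no change — [pbadudo]
5 Regressive Voicing Assimilation: [pbadudo] → [bbadudo]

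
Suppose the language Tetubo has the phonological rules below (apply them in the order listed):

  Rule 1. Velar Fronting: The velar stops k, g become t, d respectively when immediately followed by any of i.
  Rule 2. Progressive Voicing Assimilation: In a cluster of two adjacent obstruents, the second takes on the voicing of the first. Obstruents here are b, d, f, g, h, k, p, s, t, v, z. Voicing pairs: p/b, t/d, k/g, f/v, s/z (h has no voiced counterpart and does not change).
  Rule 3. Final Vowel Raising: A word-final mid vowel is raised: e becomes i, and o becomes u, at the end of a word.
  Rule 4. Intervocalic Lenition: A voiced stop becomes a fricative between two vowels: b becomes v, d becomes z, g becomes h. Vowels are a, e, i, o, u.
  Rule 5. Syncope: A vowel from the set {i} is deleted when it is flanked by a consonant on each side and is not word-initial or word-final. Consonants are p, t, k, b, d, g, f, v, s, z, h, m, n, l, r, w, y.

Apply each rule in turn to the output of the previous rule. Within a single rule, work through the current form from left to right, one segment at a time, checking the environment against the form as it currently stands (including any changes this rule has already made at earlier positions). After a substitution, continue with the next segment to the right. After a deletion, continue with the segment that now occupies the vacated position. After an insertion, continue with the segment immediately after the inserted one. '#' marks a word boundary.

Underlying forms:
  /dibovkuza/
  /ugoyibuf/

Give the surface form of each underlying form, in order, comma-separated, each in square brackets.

/dibovkuza/:
  Rule 1 Velar Fronting: no change — [dibovkuza]
  Rule 2 Progressive Voicing Assimilation: [dibovkuza] → [dibovguza]
  Rule 3 Final Vowel Raising: no change — [dibovguza]
  Rule 4 Intervocalic Lenition: [dibovguza] → [divovguza]
  Rule 5 Syncope: [divovguza] → [dvovguza]
/ugoyibuf/:
  Rule 1 Velar Fronting: no change — [ugoyibuf]
  Rule 2 Progressive Voicing Assimilation: no change — [ugoyibuf]
  Rule 3 Final Vowel Raising: no change — [ugoyibuf]
  Rule 4 Intervocalic Lenition: [ugoyibuf] → [uhoyivuf]
  Rule 5 Syncope: [uhoyivuf] → [uhoyvuf]

[dvovguza], [uhoyvuf]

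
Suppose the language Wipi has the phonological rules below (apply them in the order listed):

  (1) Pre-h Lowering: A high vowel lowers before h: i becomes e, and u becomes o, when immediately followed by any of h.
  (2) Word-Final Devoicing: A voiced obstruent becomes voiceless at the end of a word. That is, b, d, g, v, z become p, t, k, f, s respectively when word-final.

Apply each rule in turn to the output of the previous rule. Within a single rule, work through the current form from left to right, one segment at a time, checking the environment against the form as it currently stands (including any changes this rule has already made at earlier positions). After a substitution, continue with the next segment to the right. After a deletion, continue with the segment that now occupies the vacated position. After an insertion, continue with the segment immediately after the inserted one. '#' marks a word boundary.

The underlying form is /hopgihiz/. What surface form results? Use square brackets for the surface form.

(1) Pre-h Lowering: [hopgihiz] → [hopgehiz]
(2) Word-Final Devoicing: [hopgehiz] → [hopgehis]

[hopgehis]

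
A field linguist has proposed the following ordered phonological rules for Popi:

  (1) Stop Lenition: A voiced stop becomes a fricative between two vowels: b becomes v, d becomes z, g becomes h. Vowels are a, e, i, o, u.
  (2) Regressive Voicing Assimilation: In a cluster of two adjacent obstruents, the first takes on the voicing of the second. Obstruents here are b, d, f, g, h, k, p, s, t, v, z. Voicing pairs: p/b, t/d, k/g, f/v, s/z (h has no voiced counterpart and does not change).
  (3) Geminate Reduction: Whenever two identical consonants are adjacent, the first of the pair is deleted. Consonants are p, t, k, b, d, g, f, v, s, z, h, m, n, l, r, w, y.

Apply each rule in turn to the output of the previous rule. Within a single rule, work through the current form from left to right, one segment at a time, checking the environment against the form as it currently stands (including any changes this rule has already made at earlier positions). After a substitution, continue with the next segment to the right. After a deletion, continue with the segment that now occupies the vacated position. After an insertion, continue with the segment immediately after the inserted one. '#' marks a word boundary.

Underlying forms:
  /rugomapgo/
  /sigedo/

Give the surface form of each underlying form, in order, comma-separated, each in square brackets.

[ruhomabgo], [sihezo]

/rugomapgo/:
  (1) Stop Lenition: [rugomapgo] → [ruhomapgo]
  (2) Regressive Voicing Assimilation: [ruhomapgo] → [ruhomabgo]
  (3) Geminate Reduction: no change — [ruhomabgo]
/sigedo/:
  (1) Stop Lenition: [sigedo] → [sihezo]
  (2) Regressive Voicing Assimilation: no change — [sihezo]
  (3) Geminate Reduction: no change — [sihezo]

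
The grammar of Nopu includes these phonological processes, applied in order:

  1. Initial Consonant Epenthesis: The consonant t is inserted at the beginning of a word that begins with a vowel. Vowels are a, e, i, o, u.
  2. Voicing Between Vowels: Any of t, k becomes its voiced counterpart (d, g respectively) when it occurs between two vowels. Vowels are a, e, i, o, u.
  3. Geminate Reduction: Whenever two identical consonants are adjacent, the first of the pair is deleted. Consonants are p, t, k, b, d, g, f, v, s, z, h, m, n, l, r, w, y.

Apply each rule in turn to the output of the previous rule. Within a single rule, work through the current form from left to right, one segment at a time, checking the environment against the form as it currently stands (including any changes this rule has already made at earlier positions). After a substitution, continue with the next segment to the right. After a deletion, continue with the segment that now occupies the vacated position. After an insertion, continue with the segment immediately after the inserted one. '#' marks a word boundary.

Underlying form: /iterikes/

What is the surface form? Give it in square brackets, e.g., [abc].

1 Initial Consonant Epenthesis: [iterikes] → [titerikes]
2 Voicing Between Vowels: [titerikes] → [tideriges]
3 Geminate Reduction: no change — [tideriges]

[tideriges]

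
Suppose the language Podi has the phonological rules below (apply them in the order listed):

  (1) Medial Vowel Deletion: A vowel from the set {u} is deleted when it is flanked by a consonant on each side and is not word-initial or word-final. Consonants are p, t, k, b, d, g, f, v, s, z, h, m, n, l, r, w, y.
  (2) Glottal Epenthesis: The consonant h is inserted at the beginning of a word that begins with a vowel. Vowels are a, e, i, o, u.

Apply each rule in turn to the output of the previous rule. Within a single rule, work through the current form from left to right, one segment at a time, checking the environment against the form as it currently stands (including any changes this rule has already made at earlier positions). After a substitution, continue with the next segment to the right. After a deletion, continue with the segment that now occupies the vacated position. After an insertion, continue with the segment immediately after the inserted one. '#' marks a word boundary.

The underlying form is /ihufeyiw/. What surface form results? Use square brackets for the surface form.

(1) Medial Vowel Deletion: [ihufeyiw] → [ihfeyiw]
(2) Glottal Epenthesis: [ihfeyiw] → [hihfeyiw]

[hihfeyiw]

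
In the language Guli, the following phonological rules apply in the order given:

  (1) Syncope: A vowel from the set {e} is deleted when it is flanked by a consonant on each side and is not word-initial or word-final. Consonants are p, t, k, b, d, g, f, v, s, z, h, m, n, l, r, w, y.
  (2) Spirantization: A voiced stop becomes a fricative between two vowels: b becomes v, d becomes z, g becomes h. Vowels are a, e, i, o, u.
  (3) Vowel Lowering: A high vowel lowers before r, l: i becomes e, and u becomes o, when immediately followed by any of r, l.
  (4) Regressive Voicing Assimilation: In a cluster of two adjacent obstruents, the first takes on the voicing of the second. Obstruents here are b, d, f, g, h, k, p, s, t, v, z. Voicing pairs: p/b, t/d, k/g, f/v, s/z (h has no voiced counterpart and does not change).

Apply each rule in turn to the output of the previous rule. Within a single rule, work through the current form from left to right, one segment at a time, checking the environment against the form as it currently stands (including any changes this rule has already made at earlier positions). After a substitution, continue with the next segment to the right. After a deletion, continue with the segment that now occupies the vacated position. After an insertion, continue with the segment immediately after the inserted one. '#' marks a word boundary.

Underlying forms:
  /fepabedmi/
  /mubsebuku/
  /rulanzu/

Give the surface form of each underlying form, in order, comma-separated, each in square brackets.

[fpabdmi], [mupzbuku], [rolanzu]

/fepabedmi/:
  (1) Syncope: [fepabedmi] → [fpabdmi]
  (2) Spirantization: no change — [fpabdmi]
  (3) Vowel Lowering: no change — [fpabdmi]
  (4) Regressive Voicing Assimilation: no change — [fpabdmi]
/mubsebuku/:
  (1) Syncope: [mubsebuku] → [mubsbuku]
  (2) Spirantization: no change — [mubsbuku]
  (3) Vowel Lowering: no change — [mubsbuku]
  (4) Regressive Voicing Assimilation: [mubsbuku] → [mupzbuku]
/rulanzu/:
  (1) Syncope: no change — [rulanzu]
  (2) Spirantization: no change — [rulanzu]
  (3) Vowel Lowering: [rulanzu] → [rolanzu]
  (4) Regressive Voicing Assimilation: no change — [rolanzu]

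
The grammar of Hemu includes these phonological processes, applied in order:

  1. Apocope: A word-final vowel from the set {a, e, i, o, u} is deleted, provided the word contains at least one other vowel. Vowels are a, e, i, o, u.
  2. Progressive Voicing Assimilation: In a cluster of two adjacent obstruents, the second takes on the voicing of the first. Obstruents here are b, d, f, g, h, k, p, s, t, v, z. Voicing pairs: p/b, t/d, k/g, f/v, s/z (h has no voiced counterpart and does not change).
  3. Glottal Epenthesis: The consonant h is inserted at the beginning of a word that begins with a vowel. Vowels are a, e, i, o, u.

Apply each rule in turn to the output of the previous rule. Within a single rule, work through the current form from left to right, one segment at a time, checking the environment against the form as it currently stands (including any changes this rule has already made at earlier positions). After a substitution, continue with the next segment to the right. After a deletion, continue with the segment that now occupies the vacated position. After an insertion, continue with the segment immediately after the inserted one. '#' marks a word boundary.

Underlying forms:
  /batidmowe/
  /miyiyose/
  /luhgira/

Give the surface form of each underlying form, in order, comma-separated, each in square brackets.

[batidmow], [miyiyos], [luhkir]

/batidmowe/:
  1 Apocope: [batidmowe] → [batidmow]
  2 Progressive Voicing Assimilation: no change — [batidmow]
  3 Glottal Epenthesis: no change — [batidmow]
/miyiyose/:
  1 Apocope: [miyiyose] → [miyiyos]
  2 Progressive Voicing Assimilation: no change — [miyiyos]
  3 Glottal Epenthesis: no change — [miyiyos]
/luhgira/:
  1 Apocope: [luhgira] → [luhgir]
  2 Progressive Voicing Assimilation: [luhgir] → [luhkir]
  3 Glottal Epenthesis: no change — [luhkir]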